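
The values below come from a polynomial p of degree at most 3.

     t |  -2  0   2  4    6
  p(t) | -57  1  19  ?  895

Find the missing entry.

The 4 known points determine the degree-3 polynomial uniquely.
Write p(t) = at^3 + bt^2 + ct + d. Substituting each data point gives a linear system:
  -8a + 4b - 2c + d = -57
  d = 1
  8a + 4b + 2c + d = 19
  216a + 36b + 6c + d = 895
Solving the system yields a = 5, b = -5, c = -1, d = 1.
So p(t) = 5t^3 - 5t^2 - t + 1.
Then p(4) = 237.

237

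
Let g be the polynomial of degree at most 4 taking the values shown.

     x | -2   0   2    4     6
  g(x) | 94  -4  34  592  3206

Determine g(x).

Using the Lagrange interpolation formula with nodes -2, 0, 2, 4, 6:
  L_0(x) = x(x - 2)(x - 4)(x - 6) / 384
  L_1(x) = (x + 2)(x - 2)(x - 4)(x - 6) / -96
  L_2(x) = (x + 2)x(x - 4)(x - 6) / 64
  L_3(x) = (x + 2)x(x - 2)(x - 6) / -96
  L_4(x) = (x + 2)x(x - 2)(x - 4) / 384
Then g(x) = 94·L_0(x) - 4·L_1(x) + 34·L_2(x) + 592·L_3(x) + 3206·L_4(x).
Expanding and collecting terms gives g(x) = 3x^4 - 4x^3 + 5x^2 + x - 4.
Check: g(-2) = 94. ✓

g(x) = 3x^4 - 4x^3 + 5x^2 + x - 4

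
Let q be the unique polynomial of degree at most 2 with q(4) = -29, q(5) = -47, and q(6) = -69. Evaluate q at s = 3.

-15

Forward differences of the values at s = 4, 5, 6:
  q  : -29  -47  -69
  Δ  : -18  -22
  Δ^2: -4
The second differences are constant, confirming degree 2.
Interpolating (Newton forward form) and evaluating at s = 3 gives q(3) = -15.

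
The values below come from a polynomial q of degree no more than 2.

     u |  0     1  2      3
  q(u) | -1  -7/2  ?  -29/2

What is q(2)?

-8

The 3 known points determine the degree-2 polynomial uniquely.
Write q(u) = au^2 + bu + c. Substituting each data point gives a linear system:
  c = -1
  a + b + c = -7/2
  9a + 3b + c = -29/2
Solving the system yields a = -1, b = -3/2, c = -1.
So q(u) = -u^2 - (3/2)u - 1.
Then q(2) = -8.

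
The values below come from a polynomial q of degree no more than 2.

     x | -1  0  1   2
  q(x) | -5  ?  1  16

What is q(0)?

The 3 known points determine the degree-2 polynomial uniquely.
Write q(x) = ax^2 + bx + c. Substituting each data point gives a linear system:
  a - b + c = -5
  a + b + c = 1
  4a + 2b + c = 16
Solving the system yields a = 4, b = 3, c = -6.
So q(x) = 4x^2 + 3x - 6.
Then q(0) = -6.

-6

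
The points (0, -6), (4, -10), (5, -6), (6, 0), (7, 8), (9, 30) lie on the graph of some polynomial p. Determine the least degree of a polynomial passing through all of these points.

Divided differences on the nodes 0, 4, 5, 6, 7, 9:
  order 0: -6  -10  -6  0  8  30
  order 1: -1  4  6  8  11
  order 2: 1  1  1  1
  order 3: 0  0  0
  order 4: 0  0
  order 5: 0
The order-2 divided differences are all 1 (nonzero) and every higher order vanishes, so the data lies on a polynomial of degree exactly 2.

2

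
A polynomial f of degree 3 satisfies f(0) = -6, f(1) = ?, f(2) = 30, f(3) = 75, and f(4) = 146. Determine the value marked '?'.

On equispaced nodes a degree-3 polynomial has vanishing fourth forward difference, so
  f(0) - 4·f(1) + 6·f(2) - 4·f(3) + f(4) = 0.
Substituting the known values and solving for f(1):
  -4·f(1) = -20
  f(1) = 5.

5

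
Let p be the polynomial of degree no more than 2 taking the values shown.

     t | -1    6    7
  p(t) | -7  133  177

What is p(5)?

95

Write p(t) = at^2 + bt + c. Substituting each data point gives a linear system:
  a - b + c = -7
  36a + 6b + c = 133
  49a + 7b + c = 177
Solving the system yields a = 3, b = 5, c = -5.
So p(t) = 3t² + 5t - 5.
Then p(5) = 95.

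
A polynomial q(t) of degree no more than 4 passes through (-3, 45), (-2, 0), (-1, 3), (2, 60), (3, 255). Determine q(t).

Write q(t) = at^4 + bt^3 + ct^2 + dt + e. Substituting each data point gives a linear system:
  81a - 27b + 9c - 3d + e = 45
  16a - 8b + 4c - 2d + e = 0
  a - b + c - d + e = 3
  16a + 8b + 4c + 2d + e = 60
  81a + 27b + 9c + 3d + e = 255
Solving the system yields a = 2, b = 4, c = -2, d = -1, e = 6.
So q(t) = 2t⁴ + 4t³ - 2t² - t + 6.
Check: q(-3) = 45. ✓

q(t) = 2t^4 + 4t^3 - 2t^2 - t + 6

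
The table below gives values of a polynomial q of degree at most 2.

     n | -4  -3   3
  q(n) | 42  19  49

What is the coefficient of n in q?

5

Write q(n) = an^2 + bn + c. Substituting each data point gives a linear system:
  16a - 4b + c = 42
  9a - 3b + c = 19
  9a + 3b + c = 49
Solving the system yields a = 4, b = 5, c = -2.
So q(n) = 4n^2 + 5n - 2.
The coefficient of n is 5.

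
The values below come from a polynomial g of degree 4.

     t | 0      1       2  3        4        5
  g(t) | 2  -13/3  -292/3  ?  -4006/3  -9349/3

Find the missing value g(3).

-451

The 5 known points determine the degree-4 polynomial uniquely.
Write g(t) = at^4 + bt^3 + ct^2 + dt + e. Substituting each data point gives a linear system:
  e = 2
  a + b + c + d + e = -13/3
  16a + 8b + 4c + 2d + e = -292/3
  256a + 64b + 16c + 4d + e = -4006/3
  625a + 125b + 25c + 5d + e = -9349/3
Solving the system yields a = -4, b = -5, c = -1/3, d = 3, e = 2.
So g(t) = -4t⁴ - 5t³ - (1/3)t² + 3t + 2.
Then g(3) = -451.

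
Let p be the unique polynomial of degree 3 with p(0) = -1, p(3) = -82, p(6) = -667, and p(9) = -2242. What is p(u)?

Write p(u) = au^3 + bu^2 + cu + d. Substituting each data point gives a linear system:
  d = -1
  27a + 9b + 3c + d = -82
  216a + 36b + 6c + d = -667
  729a + 81b + 9c + d = -2242
Solving the system yields a = -3, b = -1, c = 3, d = -1.
So p(u) = -3u^3 - u^2 + 3u - 1.
Check: p(9) = -2242. ✓

p(u) = -3u^3 - u^2 + 3u - 1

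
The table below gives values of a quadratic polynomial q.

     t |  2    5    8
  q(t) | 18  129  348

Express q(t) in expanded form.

Write q(t) = at^2 + bt + c. Substituting each data point gives a linear system:
  4a + 2b + c = 18
  25a + 5b + c = 129
  64a + 8b + c = 348
Solving the system yields a = 6, b = -5, c = 4.
So q(t) = 6t² - 5t + 4.
Check: q(2) = 18. ✓

q(t) = 6t^2 - 5t + 4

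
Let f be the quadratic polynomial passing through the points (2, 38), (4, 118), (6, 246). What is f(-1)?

8

Write f(x) = ax^2 + bx + c. Substituting each data point gives a linear system:
  4a + 2b + c = 38
  16a + 4b + c = 118
  36a + 6b + c = 246
Solving the system yields a = 6, b = 4, c = 6.
So f(x) = 6x^2 + 4x + 6.
Then f(-1) = 8.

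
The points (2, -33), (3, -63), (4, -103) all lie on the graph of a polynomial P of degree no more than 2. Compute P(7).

Using the Lagrange interpolation formula with nodes 2, 3, 4:
  L_0(n) = (n - 3)(n - 4) / 2
  L_1(n) = (n - 2)(n - 4) / -1
  L_2(n) = (n - 2)(n - 3) / 2
Then P(n) = -33·L_0(n) - 63·L_1(n) - 103·L_2(n).
Expanding and collecting terms gives P(n) = -5n^2 - 5n - 3.
Evaluating at n = 7: P(7) = -283.

-283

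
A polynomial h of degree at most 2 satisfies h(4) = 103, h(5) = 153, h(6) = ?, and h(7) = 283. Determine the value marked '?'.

213

On equispaced nodes a degree-2 polynomial has vanishing third forward difference, so
  - h(4) + 3·h(5) - 3·h(6) + h(7) = 0.
Substituting the known values and solving for h(6):
  -3·h(6) = -639
  h(6) = 213.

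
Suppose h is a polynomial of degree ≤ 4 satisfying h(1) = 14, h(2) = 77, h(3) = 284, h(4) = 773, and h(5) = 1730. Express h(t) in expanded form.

Using the Lagrange interpolation formula with nodes 1, 2, 3, 4, 5:
  L_0(t) = (t - 2)(t - 3)(t - 4)(t - 5) / 24
  L_1(t) = (t - 1)(t - 3)(t - 4)(t - 5) / -6
  L_2(t) = (t - 1)(t - 2)(t - 4)(t - 5) / 4
  L_3(t) = (t - 1)(t - 2)(t - 3)(t - 5) / -6
  L_4(t) = (t - 1)(t - 2)(t - 3)(t - 4) / 24
Then h(t) = 14·L_0(t) + 77·L_1(t) + 284·L_2(t) + 773·L_3(t) + 1730·L_4(t).
Expanding and collecting terms gives h(t) = 2t^4 + 3t^3 + 4t^2 + 5.
Check: h(4) = 773. ✓

h(t) = 2t^4 + 3t^3 + 4t^2 + 5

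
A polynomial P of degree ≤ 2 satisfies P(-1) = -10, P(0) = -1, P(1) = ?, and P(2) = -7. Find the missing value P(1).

0

On equispaced nodes a degree-2 polynomial has vanishing third forward difference, so
  - P(-1) + 3·P(0) - 3·P(1) + P(2) = 0.
Substituting the known values and solving for P(1):
  -3·P(1) = 0
  P(1) = 0.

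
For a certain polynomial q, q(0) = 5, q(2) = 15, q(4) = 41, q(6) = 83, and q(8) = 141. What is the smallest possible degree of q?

2

Forward differences of the values at u = 0, 2, 4, 6, 8:
  q  : 5  15  41  83  141
  Δ  : 10  26  42  58
  Δ^2: 16  16  16
  Δ^3: 0  0
  Δ^4: 0
The second differences are constant (16) and nonzero, while all higher differences vanish, so the minimal degree is 2.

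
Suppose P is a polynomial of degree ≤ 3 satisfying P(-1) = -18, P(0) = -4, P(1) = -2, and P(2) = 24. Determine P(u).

P(u) = 6u^3 - 6u^2 + 2u - 4

Write P(u) = au^3 + bu^2 + cu + d. Substituting each data point gives a linear system:
  -a + b - c + d = -18
  d = -4
  a + b + c + d = -2
  8a + 4b + 2c + d = 24
Solving the system yields a = 6, b = -6, c = 2, d = -4.
So P(u) = 6u^3 - 6u^2 + 2u - 4.
Check: P(1) = -2. ✓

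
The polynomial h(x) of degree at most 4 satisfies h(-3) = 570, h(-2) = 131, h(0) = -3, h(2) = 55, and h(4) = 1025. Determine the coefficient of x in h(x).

Write h(x) = ax^4 + bx^3 + cx^2 + dx + e. Substituting each data point gives a linear system:
  81a - 27b + 9c - 3d + e = 570
  16a - 8b + 4c - 2d + e = 131
  e = -3
  16a + 8b + 4c + 2d + e = 55
  256a + 64b + 16c + 4d + e = 1025
Solving the system yields a = 5, b = -5, c = 4, d = 1, e = -3.
So h(x) = 5x^4 - 5x^3 + 4x^2 + x - 3.
The coefficient of x is 1.

1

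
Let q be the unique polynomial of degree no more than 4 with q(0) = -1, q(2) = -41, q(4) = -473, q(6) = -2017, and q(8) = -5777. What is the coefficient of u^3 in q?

-3

Write q(u) = au^4 + bu^3 + cu^2 + du + e. Substituting each data point gives a linear system:
  e = -1
  16a + 8b + 4c + 2d + e = -41
  256a + 64b + 16c + 4d + e = -473
  1296a + 216b + 36c + 6d + e = -2017
  4096a + 512b + 64c + 8d + e = -5777
Solving the system yields a = -1, b = -3, c = -3, d = 6, e = -1.
So q(u) = -u⁴ - 3u³ - 3u² + 6u - 1.
The coefficient of u^3 is -3.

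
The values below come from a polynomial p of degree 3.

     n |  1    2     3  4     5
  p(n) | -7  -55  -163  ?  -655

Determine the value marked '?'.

On equispaced nodes a degree-3 polynomial has vanishing fourth forward difference, so
  p(1) - 4·p(2) + 6·p(3) - 4·p(4) + p(5) = 0.
Substituting the known values and solving for p(4):
  -4·p(4) = 1420
  p(4) = -355.

-355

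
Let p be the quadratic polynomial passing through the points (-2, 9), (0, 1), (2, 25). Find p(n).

p(n) = 4n^2 + 4n + 1

Write p(n) = an^2 + bn + c. Substituting each data point gives a linear system:
  4a - 2b + c = 9
  c = 1
  4a + 2b + c = 25
Solving the system yields a = 4, b = 4, c = 1.
So p(n) = 4n^2 + 4n + 1.
Check: p(-2) = 9. ✓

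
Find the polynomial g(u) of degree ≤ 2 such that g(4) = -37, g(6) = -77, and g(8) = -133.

g(u) = -2u^2 - 5

Using the Lagrange interpolation formula with nodes 4, 6, 8:
  L_0(u) = (u - 6)(u - 8) / 8
  L_1(u) = (u - 4)(u - 8) / -4
  L_2(u) = (u - 4)(u - 6) / 8
Then g(u) = -37·L_0(u) - 77·L_1(u) - 133·L_2(u).
Expanding and collecting terms gives g(u) = -2u^2 - 5.
Check: g(6) = -77. ✓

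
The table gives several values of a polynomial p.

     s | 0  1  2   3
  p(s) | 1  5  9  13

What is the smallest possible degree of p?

1

Forward differences of the values at s = 0, 1, 2, 3:
  p  : 1  5  9  13
  Δ  : 4  4  4
  Δ^2: 0  0
  Δ^3: 0
The first differences are constant (4) and nonzero, while all higher differences vanish, so the minimal degree is 1.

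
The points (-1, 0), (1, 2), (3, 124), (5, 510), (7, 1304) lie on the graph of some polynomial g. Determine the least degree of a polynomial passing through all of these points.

3

Forward differences of the values at u = -1, 1, 3, 5, 7:
  g  : 0  2  124  510  1304
  Δ  : 2  122  386  794
  Δ^2: 120  264  408
  Δ^3: 144  144
  Δ^4: 0
The third differences are constant (144) and nonzero, while all higher differences vanish, so the minimal degree is 3.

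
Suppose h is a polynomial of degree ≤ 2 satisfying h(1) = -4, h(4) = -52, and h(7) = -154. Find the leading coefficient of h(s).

-3

Write h(s) = as^2 + bs + c. Substituting each data point gives a linear system:
  a + b + c = -4
  16a + 4b + c = -52
  49a + 7b + c = -154
Solving the system yields a = -3, b = -1, c = 0.
So h(s) = -3s² - s.
The leading coefficient is -3.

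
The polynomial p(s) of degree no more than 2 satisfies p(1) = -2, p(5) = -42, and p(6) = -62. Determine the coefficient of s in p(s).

Write p(s) = as^2 + bs + c. Substituting each data point gives a linear system:
  a + b + c = -2
  25a + 5b + c = -42
  36a + 6b + c = -62
Solving the system yields a = -2, b = 2, c = -2.
So p(s) = -2s^2 + 2s - 2.
The coefficient of s is 2.

2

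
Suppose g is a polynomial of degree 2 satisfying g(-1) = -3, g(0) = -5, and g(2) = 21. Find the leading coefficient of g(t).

5

Write g(t) = at^2 + bt + c. Substituting each data point gives a linear system:
  a - b + c = -3
  c = -5
  4a + 2b + c = 21
Solving the system yields a = 5, b = 3, c = -5.
So g(t) = 5t^2 + 3t - 5.
The leading coefficient is 5.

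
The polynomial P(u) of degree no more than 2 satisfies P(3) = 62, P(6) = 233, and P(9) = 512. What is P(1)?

Using the Lagrange interpolation formula with nodes 3, 6, 9:
  L_0(u) = (u - 6)(u - 9) / 18
  L_1(u) = (u - 3)(u - 9) / -9
  L_2(u) = (u - 3)(u - 6) / 18
Then P(u) = 62·L_0(u) + 233·L_1(u) + 512·L_2(u).
Expanding and collecting terms gives P(u) = 6u² + 3u - 1.
Evaluating at u = 1: P(1) = 8.

8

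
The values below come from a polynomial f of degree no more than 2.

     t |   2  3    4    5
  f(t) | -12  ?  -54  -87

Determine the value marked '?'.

On equispaced nodes a degree-2 polynomial has vanishing third forward difference, so
  - f(2) + 3·f(3) - 3·f(4) + f(5) = 0.
Substituting the known values and solving for f(3):
  3·f(3) = -87
  f(3) = -29.

-29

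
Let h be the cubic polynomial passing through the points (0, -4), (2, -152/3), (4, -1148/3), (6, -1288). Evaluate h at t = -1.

7/3

Forward differences of the values at t = 0, 2, 4, 6:
  h  : -4  -152/3  -1148/3  -1288
  Δ  : -140/3  -332  -2716/3
  Δ^2: -856/3  -1720/3
  Δ^3: -288
The third differences are constant, confirming degree 3.
Interpolating (Newton forward form) and evaluating at t = -1 gives h(-1) = 7/3.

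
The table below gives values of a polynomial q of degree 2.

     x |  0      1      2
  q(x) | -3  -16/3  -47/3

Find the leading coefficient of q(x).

-4

Write q(x) = ax^2 + bx + c. Substituting each data point gives a linear system:
  c = -3
  a + b + c = -16/3
  4a + 2b + c = -47/3
Solving the system yields a = -4, b = 5/3, c = -3.
So q(x) = -4x^2 + (5/3)x - 3.
The leading coefficient is -4.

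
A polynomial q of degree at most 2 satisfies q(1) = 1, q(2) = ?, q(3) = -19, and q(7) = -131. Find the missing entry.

The 3 known points determine the degree-2 polynomial uniquely.
Write q(n) = an^2 + bn + c. Substituting each data point gives a linear system:
  a + b + c = 1
  9a + 3b + c = -19
  49a + 7b + c = -131
Solving the system yields a = -3, b = 2, c = 2.
So q(n) = -3n^2 + 2n + 2.
Then q(2) = -6.

-6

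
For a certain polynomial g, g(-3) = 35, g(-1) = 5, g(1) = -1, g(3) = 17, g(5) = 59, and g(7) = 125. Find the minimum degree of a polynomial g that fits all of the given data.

2

Forward differences of the values at t = -3, -1, 1, 3, 5, 7:
  g  : 35  5  -1  17  59  125
  Δ  : -30  -6  18  42  66
  Δ^2: 24  24  24  24
  Δ^3: 0  0  0
  Δ^4: 0  0
  Δ^5: 0
The second differences are constant (24) and nonzero, while all higher differences vanish, so the minimal degree is 2.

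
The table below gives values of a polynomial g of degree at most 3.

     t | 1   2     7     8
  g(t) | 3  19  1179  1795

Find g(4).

Write g(t) = at^3 + bt^2 + ct + d. Substituting each data point gives a linear system:
  a + b + c + d = 3
  8a + 4b + 2c + d = 19
  343a + 49b + 7c + d = 1179
  512a + 64b + 8c + d = 1795
Solving the system yields a = 4, b = -4, c = 0, d = 3.
So g(t) = 4t³ - 4t² + 3.
Then g(4) = 195.

195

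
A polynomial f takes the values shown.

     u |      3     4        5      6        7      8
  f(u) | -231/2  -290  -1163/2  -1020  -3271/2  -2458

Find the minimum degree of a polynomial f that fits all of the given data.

Forward differences of the values at u = 3, 4, 5, 6, 7, 8:
  f  : -231/2  -290  -1163/2  -1020  -3271/2  -2458
  Δ  : -349/2  -583/2  -877/2  -1231/2  -1645/2
  Δ^2: -117  -147  -177  -207
  Δ^3: -30  -30  -30
  Δ^4: 0  0
  Δ^5: 0
The third differences are constant (-30) and nonzero, while all higher differences vanish, so the minimal degree is 3.

3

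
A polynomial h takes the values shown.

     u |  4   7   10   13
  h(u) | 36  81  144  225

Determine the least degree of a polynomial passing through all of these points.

Forward differences of the values at u = 4, 7, 10, 13:
  h  : 36  81  144  225
  Δ  : 45  63  81
  Δ^2: 18  18
  Δ^3: 0
The second differences are constant (18) and nonzero, while all higher differences vanish, so the minimal degree is 2.

2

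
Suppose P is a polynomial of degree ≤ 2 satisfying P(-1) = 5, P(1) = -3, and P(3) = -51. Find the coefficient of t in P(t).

-4

Write P(t) = at^2 + bt + c. Substituting each data point gives a linear system:
  a - b + c = 5
  a + b + c = -3
  9a + 3b + c = -51
Solving the system yields a = -5, b = -4, c = 6.
So P(t) = -5t² - 4t + 6.
The coefficient of t is -4.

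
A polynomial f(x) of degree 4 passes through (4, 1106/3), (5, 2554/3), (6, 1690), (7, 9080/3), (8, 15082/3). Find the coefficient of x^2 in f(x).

2

Write f(x) = ax^4 + bx^3 + cx^2 + dx + e. Substituting each data point gives a linear system:
  256a + 64b + 16c + 4d + e = 1106/3
  625a + 125b + 25c + 5d + e = 2554/3
  1296a + 216b + 36c + 6d + e = 1690
  2401a + 343b + 49c + 7d + e = 9080/3
  4096a + 512b + 64c + 8d + e = 15082/3
Solving the system yields a = 1, b = 5/3, c = 2, d = -6, e = -2.
So f(x) = x^4 + (5/3)x^3 + 2x^2 - 6x - 2.
The coefficient of x^2 is 2.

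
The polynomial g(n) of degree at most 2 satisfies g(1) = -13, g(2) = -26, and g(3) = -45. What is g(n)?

g(n) = -3n^2 - 4n - 6

Using the Lagrange interpolation formula with nodes 1, 2, 3:
  L_0(n) = (n - 2)(n - 3) / 2
  L_1(n) = (n - 1)(n - 3) / -1
  L_2(n) = (n - 1)(n - 2) / 2
Then g(n) = -13·L_0(n) - 26·L_1(n) - 45·L_2(n).
Expanding and collecting terms gives g(n) = -3n^2 - 4n - 6.
Check: g(1) = -13. ✓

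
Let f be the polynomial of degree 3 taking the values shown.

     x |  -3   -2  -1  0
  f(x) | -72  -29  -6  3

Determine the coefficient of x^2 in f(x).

Write f(x) = ax^3 + bx^2 + cx + d. Substituting each data point gives a linear system:
  -27a + 9b - 3c + d = -72
  -8a + 4b - 2c + d = -29
  -a + b - c + d = -6
  d = 3
Solving the system yields a = 1, b = -4, c = 4, d = 3.
So f(x) = x^3 - 4x^2 + 4x + 3.
The coefficient of x^2 is -4.

-4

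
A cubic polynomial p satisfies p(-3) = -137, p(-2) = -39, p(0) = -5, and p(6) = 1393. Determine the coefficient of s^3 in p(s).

6

Write p(s) = as^3 + bs^2 + cs + d. Substituting each data point gives a linear system:
  -27a + 9b - 3c + d = -137
  -8a + 4b - 2c + d = -39
  d = -5
  216a + 36b + 6c + d = 1393
Solving the system yields a = 6, b = 3, c = -1, d = -5.
So p(s) = 6s^3 + 3s^2 - s - 5.
The leading coefficient is 6.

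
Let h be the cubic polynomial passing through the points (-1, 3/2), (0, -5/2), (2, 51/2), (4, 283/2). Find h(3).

139/2

Using the Lagrange interpolation formula with nodes -1, 0, 2, 4:
  L_0(t) = t(t - 2)(t - 4) / -15
  L_1(t) = (t + 1)(t - 2)(t - 4) / 8
  L_2(t) = (t + 1)t(t - 4) / -12
  L_3(t) = (t + 1)t(t - 2) / 40
Then h(t) = 3/2·L_0(t) - 5/2·L_1(t) + 51/2·L_2(t) + 283/2·L_3(t).
Expanding and collecting terms gives h(t) = t³ + 5t² - 5/2.
Evaluating at t = 3: h(3) = 139/2.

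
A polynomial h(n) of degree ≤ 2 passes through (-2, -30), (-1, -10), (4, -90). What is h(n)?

Write h(n) = an^2 + bn + c. Substituting each data point gives a linear system:
  4a - 2b + c = -30
  a - b + c = -10
  16a + 4b + c = -90
Solving the system yields a = -6, b = 2, c = -2.
So h(n) = -6n^2 + 2n - 2.
Check: h(4) = -90. ✓

h(n) = -6n^2 + 2n - 2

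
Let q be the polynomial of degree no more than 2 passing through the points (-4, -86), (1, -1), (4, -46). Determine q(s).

q(s) = -4s^2 + 5s - 2

Using the Lagrange interpolation formula with nodes -4, 1, 4:
  L_0(s) = (s - 1)(s - 4) / 40
  L_1(s) = (s + 4)(s - 4) / -15
  L_2(s) = (s + 4)(s - 1) / 24
Then q(s) = -86·L_0(s) - 1·L_1(s) - 46·L_2(s).
Expanding and collecting terms gives q(s) = -4s^2 + 5s - 2.
Check: q(-4) = -86. ✓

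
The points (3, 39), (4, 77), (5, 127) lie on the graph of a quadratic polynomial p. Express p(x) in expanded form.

Write p(x) = ax^2 + bx + c. Substituting each data point gives a linear system:
  9a + 3b + c = 39
  16a + 4b + c = 77
  25a + 5b + c = 127
Solving the system yields a = 6, b = -4, c = -3.
So p(x) = 6x^2 - 4x - 3.
Check: p(4) = 77. ✓

p(x) = 6x^2 - 4x - 3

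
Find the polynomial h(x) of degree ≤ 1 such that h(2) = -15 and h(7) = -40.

h(x) = -5x - 5

Using the Lagrange interpolation formula with nodes 2, 7:
  L_0(x) = (x - 7) / -5
  L_1(x) = (x - 2) / 5
Then h(x) = -15·L_0(x) - 40·L_1(x).
Expanding and collecting terms gives h(x) = -5x - 5.
Check: h(7) = -40. ✓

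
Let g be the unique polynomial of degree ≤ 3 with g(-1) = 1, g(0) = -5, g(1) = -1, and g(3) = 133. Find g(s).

g(s) = 4s^3 + 5s^2 - 5s - 5

Write g(s) = as^3 + bs^2 + cs + d. Substituting each data point gives a linear system:
  -a + b - c + d = 1
  d = -5
  a + b + c + d = -1
  27a + 9b + 3c + d = 133
Solving the system yields a = 4, b = 5, c = -5, d = -5.
So g(s) = 4s^3 + 5s^2 - 5s - 5.
Check: g(-1) = 1. ✓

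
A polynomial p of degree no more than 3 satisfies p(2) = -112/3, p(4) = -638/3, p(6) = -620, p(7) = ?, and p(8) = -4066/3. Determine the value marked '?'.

The 4 known points determine the degree-3 polynomial uniquely.
Write p(s) = as^3 + bs^2 + cs + d. Substituting each data point gives a linear system:
  8a + 4b + 2c + d = -112/3
  64a + 16b + 4c + d = -638/3
  216a + 36b + 6c + d = -620
  512a + 64b + 8c + d = -4066/3
Solving the system yields a = -2, b = -5, c = -5/3, d = 2.
So p(s) = -2s^3 - 5s^2 - (5/3)s + 2.
Then p(7) = -2822/3.

-2822/3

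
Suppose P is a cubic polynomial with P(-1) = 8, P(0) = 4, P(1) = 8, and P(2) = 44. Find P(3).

Write P(t) = at^3 + bt^2 + ct + d. Substituting each data point gives a linear system:
  -a + b - c + d = 8
  d = 4
  a + b + c + d = 8
  8a + 4b + 2c + d = 44
Solving the system yields a = 4, b = 4, c = -4, d = 4.
So P(t) = 4t³ + 4t² - 4t + 4.
Then P(3) = 136.

136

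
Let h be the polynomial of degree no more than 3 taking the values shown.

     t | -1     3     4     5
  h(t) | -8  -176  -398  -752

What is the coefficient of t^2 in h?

-6

Write h(t) = at^3 + bt^2 + ct + d. Substituting each data point gives a linear system:
  -a + b - c + d = -8
  27a + 9b + 3c + d = -176
  64a + 16b + 4c + d = -398
  125a + 25b + 5c + d = -752
Solving the system yields a = -5, b = -6, c = 5, d = -2.
So h(t) = -5t^3 - 6t^2 + 5t - 2.
The coefficient of t^2 is -6.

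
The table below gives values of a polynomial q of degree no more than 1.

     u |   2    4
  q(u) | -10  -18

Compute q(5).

Write q(u) = au + b. Substituting each data point gives a linear system:
  2a + b = -10
  4a + b = -18
Solving the system yields a = -4, b = -2.
So q(u) = -4u - 2.
Then q(5) = -22.

-22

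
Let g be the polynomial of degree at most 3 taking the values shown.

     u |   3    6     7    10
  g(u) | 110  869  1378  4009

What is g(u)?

Using the Lagrange interpolation formula with nodes 3, 6, 7, 10:
  L_0(u) = (u - 6)(u - 7)(u - 10) / -84
  L_1(u) = (u - 3)(u - 7)(u - 10) / 12
  L_2(u) = (u - 3)(u - 6)(u - 10) / -12
  L_3(u) = (u - 3)(u - 6)(u - 7) / 84
Then g(u) = 110·L_0(u) + 869·L_1(u) + 1378·L_2(u) + 4009·L_3(u).
Expanding and collecting terms gives g(u) = 4u^3 + u - 1.
Check: g(3) = 110. ✓

g(u) = 4u^3 + u - 1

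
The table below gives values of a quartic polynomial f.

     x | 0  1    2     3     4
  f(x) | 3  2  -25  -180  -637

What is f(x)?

Write f(x) = ax^4 + bx^3 + cx^2 + dx + e. Substituting each data point gives a linear system:
  e = 3
  a + b + c + d + e = 2
  16a + 8b + 4c + 2d + e = -25
  81a + 27b + 9c + 3d + e = -180
  256a + 64b + 16c + 4d + e = -637
Solving the system yields a = -3, b = 1, c = 5, d = -4, e = 3.
So f(x) = -3x^4 + x^3 + 5x^2 - 4x + 3.
Check: f(0) = 3. ✓

f(x) = -3x^4 + x^3 + 5x^2 - 4x + 3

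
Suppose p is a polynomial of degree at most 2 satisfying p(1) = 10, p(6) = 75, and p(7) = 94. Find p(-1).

-2

Using the Lagrange interpolation formula with nodes 1, 6, 7:
  L_0(t) = (t - 6)(t - 7) / 30
  L_1(t) = (t - 1)(t - 7) / -5
  L_2(t) = (t - 1)(t - 6) / 6
Then p(t) = 10·L_0(t) + 75·L_1(t) + 94·L_2(t).
Expanding and collecting terms gives p(t) = t^2 + 6t + 3.
Evaluating at t = -1: p(-1) = -2.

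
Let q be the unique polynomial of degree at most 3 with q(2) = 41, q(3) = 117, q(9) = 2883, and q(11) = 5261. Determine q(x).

Using the Lagrange interpolation formula with nodes 2, 3, 9, 11:
  L_0(x) = (x - 3)(x - 9)(x - 11) / -63
  L_1(x) = (x - 2)(x - 9)(x - 11) / 48
  L_2(x) = (x - 2)(x - 3)(x - 11) / -84
  L_3(x) = (x - 2)(x - 3)(x - 9) / 144
Then q(x) = 41·L_0(x) + 117·L_1(x) + 2883·L_2(x) + 5261·L_3(x).
Expanding and collecting terms gives q(x) = 4x^3 - x^2 + 5x + 3.
Check: q(9) = 2883. ✓

q(x) = 4x^3 - x^2 + 5x + 3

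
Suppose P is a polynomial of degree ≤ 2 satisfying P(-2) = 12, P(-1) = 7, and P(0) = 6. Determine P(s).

Using the Lagrange interpolation formula with nodes -2, -1, 0:
  L_0(s) = (s + 1)s / 2
  L_1(s) = (s + 2)s / -1
  L_2(s) = (s + 2)(s + 1) / 2
Then P(s) = 12·L_0(s) + 7·L_1(s) + 6·L_2(s).
Expanding and collecting terms gives P(s) = 2s^2 + s + 6.
Check: P(-2) = 12. ✓

P(s) = 2s^2 + s + 6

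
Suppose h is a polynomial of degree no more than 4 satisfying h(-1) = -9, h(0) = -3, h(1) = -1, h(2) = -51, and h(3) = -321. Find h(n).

h(n) = -5n^4 + 2n^3 + 3n^2 + 2n - 3

Using the Lagrange interpolation formula with nodes -1, 0, 1, 2, 3:
  L_0(n) = n(n - 1)(n - 2)(n - 3) / 24
  L_1(n) = (n + 1)(n - 1)(n - 2)(n - 3) / -6
  L_2(n) = (n + 1)n(n - 2)(n - 3) / 4
  L_3(n) = (n + 1)n(n - 1)(n - 3) / -6
  L_4(n) = (n + 1)n(n - 1)(n - 2) / 24
Then h(n) = -9·L_0(n) - 3·L_1(n) - 1·L_2(n) - 51·L_3(n) - 321·L_4(n).
Expanding and collecting terms gives h(n) = -5n^4 + 2n^3 + 3n^2 + 2n - 3.
Check: h(-1) = -9. ✓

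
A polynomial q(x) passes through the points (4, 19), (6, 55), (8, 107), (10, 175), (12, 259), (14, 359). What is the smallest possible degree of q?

Forward differences of the values at x = 4, 6, 8, 10, 12, 14:
  q  : 19  55  107  175  259  359
  Δ  : 36  52  68  84  100
  Δ^2: 16  16  16  16
  Δ^3: 0  0  0
  Δ^4: 0  0
  Δ^5: 0
The second differences are constant (16) and nonzero, while all higher differences vanish, so the minimal degree is 2.

2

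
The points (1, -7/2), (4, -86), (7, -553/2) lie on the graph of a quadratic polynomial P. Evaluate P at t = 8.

-364

Forward differences of the values at t = 1, 4, 7:
  P  : -7/2  -86  -553/2
  Δ  : -165/2  -381/2
  Δ^2: -108
The second differences are constant, confirming degree 2.
Interpolating (Newton forward form) and evaluating at t = 8 gives P(8) = -364.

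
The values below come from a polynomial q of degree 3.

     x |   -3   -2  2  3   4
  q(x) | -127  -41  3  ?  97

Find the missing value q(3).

The 4 known points determine the degree-3 polynomial uniquely.
Write q(x) = ax^3 + bx^2 + cx + d. Substituting each data point gives a linear system:
  -27a + 9b - 3c + d = -127
  -8a + 4b - 2c + d = -41
  8a + 4b + 2c + d = 3
  64a + 16b + 4c + d = 97
Solving the system yields a = 3, b = -6, c = -1, d = 5.
So q(x) = 3x^3 - 6x^2 - x + 5.
Then q(3) = 29.

29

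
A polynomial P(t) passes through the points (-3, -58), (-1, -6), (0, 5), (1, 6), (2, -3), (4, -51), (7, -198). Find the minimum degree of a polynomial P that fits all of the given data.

2

Divided differences on the nodes -3, -1, 0, 1, 2, 4, 7:
  order 0: -58  -6  5  6  -3  -51  -198
  order 1: 26  11  1  -9  -24  -49
  order 2: -5  -5  -5  -5  -5
  order 3: 0  0  0  0
  order 4: 0  0  0
  order 5: 0  0
  order 6: 0
The order-2 divided differences are all -5 (nonzero) and every higher order vanishes, so the data lies on a polynomial of degree exactly 2.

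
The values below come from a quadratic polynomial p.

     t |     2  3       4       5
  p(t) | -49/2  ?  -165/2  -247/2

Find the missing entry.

On equispaced nodes a degree-2 polynomial has vanishing third forward difference, so
  - p(2) + 3·p(3) - 3·p(4) + p(5) = 0.
Substituting the known values and solving for p(3):
  3·p(3) = -297/2
  p(3) = -99/2.

-99/2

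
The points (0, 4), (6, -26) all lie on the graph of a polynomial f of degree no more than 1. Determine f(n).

f(n) = -5n + 4

Write f(n) = an + b. Substituting each data point gives a linear system:
  b = 4
  6a + b = -26
Solving the system yields a = -5, b = 4.
So f(n) = -5n + 4.
Check: f(0) = 4. ✓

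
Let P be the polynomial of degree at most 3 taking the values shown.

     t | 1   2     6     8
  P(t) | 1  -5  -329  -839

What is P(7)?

-545

Write P(t) = at^3 + bt^2 + ct + d. Substituting each data point gives a linear system:
  a + b + c + d = 1
  8a + 4b + 2c + d = -5
  216a + 36b + 6c + d = -329
  512a + 64b + 8c + d = -839
Solving the system yields a = -2, b = 3, c = -1, d = 1.
So P(t) = -2t^3 + 3t^2 - t + 1.
Then P(7) = -545.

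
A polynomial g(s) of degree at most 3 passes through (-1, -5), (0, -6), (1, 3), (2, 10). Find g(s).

g(s) = -2s^3 + 5s^2 + 6s - 6

Write g(s) = as^3 + bs^2 + cs + d. Substituting each data point gives a linear system:
  -a + b - c + d = -5
  d = -6
  a + b + c + d = 3
  8a + 4b + 2c + d = 10
Solving the system yields a = -2, b = 5, c = 6, d = -6.
So g(s) = -2s³ + 5s² + 6s - 6.
Check: g(1) = 3. ✓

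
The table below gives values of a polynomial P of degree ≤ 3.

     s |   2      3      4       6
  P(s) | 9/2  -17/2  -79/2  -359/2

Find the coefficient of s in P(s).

Write P(s) = as^3 + bs^2 + cs + d. Substituting each data point gives a linear system:
  8a + 4b + 2c + d = 9/2
  27a + 9b + 3c + d = -17/2
  64a + 16b + 4c + d = -79/2
  216a + 36b + 6c + d = -359/2
Solving the system yields a = -1, b = 0, c = 6, d = 1/2.
So P(s) = -s^3 + 6s + 1/2.
The coefficient of s is 6.

6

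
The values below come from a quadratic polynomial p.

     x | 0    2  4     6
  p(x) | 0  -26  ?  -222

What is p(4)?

-100

The 3 known points determine the degree-2 polynomial uniquely.
Write p(x) = ax^2 + bx + c. Substituting each data point gives a linear system:
  c = 0
  4a + 2b + c = -26
  36a + 6b + c = -222
Solving the system yields a = -6, b = -1, c = 0.
So p(x) = -6x² - x.
Then p(4) = -100.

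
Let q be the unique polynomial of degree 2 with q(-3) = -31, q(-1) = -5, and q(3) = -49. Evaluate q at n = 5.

-119

Using the Lagrange interpolation formula with nodes -3, -1, 3:
  L_0(n) = (n + 1)(n - 3) / 12
  L_1(n) = (n + 3)(n - 3) / -8
  L_2(n) = (n + 3)(n + 1) / 24
Then q(n) = -31·L_0(n) - 5·L_1(n) - 49·L_2(n).
Expanding and collecting terms gives q(n) = -4n² - 3n - 4.
Evaluating at n = 5: q(5) = -119.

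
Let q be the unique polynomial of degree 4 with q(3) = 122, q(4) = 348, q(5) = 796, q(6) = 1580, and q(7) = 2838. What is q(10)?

11196

Using the Lagrange interpolation formula with nodes 3, 4, 5, 6, 7:
  L_0(u) = (u - 4)(u - 5)(u - 6)(u - 7) / 24
  L_1(u) = (u - 3)(u - 5)(u - 6)(u - 7) / -6
  L_2(u) = (u - 3)(u - 4)(u - 6)(u - 7) / 4
  L_3(u) = (u - 3)(u - 4)(u - 5)(u - 7) / -6
  L_4(u) = (u - 3)(u - 4)(u - 5)(u - 6) / 24
Then q(u) = 122·L_0(u) + 348·L_1(u) + 796·L_2(u) + 1580·L_3(u) + 2838·L_4(u).
Expanding and collecting terms gives q(u) = u^4 + u^3 + 2u^2 - 4.
Evaluating at u = 10: q(10) = 11196.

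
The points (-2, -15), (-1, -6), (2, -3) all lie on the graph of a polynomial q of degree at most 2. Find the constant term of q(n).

Write q(n) = an^2 + bn + c. Substituting each data point gives a linear system:
  4a - 2b + c = -15
  a - b + c = -6
  4a + 2b + c = -3
Solving the system yields a = -2, b = 3, c = -1.
So q(n) = -2n² + 3n - 1.
The constant term is -1.

-1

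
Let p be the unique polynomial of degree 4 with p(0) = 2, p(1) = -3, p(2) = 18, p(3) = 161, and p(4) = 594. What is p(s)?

p(s) = 3s^4 - 2s^3 - 2s^2 - 4s + 2

Write p(s) = as^4 + bs^3 + cs^2 + ds + e. Substituting each data point gives a linear system:
  e = 2
  a + b + c + d + e = -3
  16a + 8b + 4c + 2d + e = 18
  81a + 27b + 9c + 3d + e = 161
  256a + 64b + 16c + 4d + e = 594
Solving the system yields a = 3, b = -2, c = -2, d = -4, e = 2.
So p(s) = 3s⁴ - 2s³ - 2s² - 4s + 2.
Check: p(1) = -3. ✓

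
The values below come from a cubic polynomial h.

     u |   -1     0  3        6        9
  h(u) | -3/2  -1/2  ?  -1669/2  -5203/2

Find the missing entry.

The 4 known points determine the degree-3 polynomial uniquely.
Write h(u) = au^3 + bu^2 + cu + d. Substituting each data point gives a linear system:
  -a + b - c + d = -3/2
  d = -1/2
  216a + 36b + 6c + d = -1669/2
  729a + 81b + 9c + d = -5203/2
Solving the system yields a = -3, b = -5, c = -1, d = -1/2.
So h(u) = -3u³ - 5u² - u - 1/2.
Then h(3) = -259/2.

-259/2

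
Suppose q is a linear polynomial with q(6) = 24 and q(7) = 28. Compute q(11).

Write q(n) = an + b. Substituting each data point gives a linear system:
  6a + b = 24
  7a + b = 28
Solving the system yields a = 4, b = 0.
So q(n) = 4n.
Then q(11) = 44.

44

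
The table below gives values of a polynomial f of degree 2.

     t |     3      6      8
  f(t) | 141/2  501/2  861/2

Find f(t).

Write f(t) = at^2 + bt + c. Substituting each data point gives a linear system:
  9a + 3b + c = 141/2
  36a + 6b + c = 501/2
  64a + 8b + c = 861/2
Solving the system yields a = 6, b = 6, c = -3/2.
So f(t) = 6t² + 6t - 3/2.
Check: f(3) = 141/2. ✓

f(t) = 6t^2 + 6t - 3/2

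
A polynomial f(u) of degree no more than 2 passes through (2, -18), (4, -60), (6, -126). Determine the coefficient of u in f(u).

-3

Write f(u) = au^2 + bu + c. Substituting each data point gives a linear system:
  4a + 2b + c = -18
  16a + 4b + c = -60
  36a + 6b + c = -126
Solving the system yields a = -3, b = -3, c = 0.
So f(u) = -3u² - 3u.
The coefficient of u is -3.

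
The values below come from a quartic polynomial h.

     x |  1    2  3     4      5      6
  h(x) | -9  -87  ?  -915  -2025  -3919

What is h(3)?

-337

The 5 known points determine the degree-4 polynomial uniquely.
Write h(x) = ax^4 + bx^3 + cx^2 + dx + e. Substituting each data point gives a linear system:
  a + b + c + d + e = -9
  16a + 8b + 4c + 2d + e = -87
  256a + 64b + 16c + 4d + e = -915
  625a + 125b + 25c + 5d + e = -2025
  1296a + 216b + 36c + 6d + e = -3919
Solving the system yields a = -2, b = -6, c = 0, d = -6, e = 5.
So h(x) = -2x⁴ - 6x³ - 6x + 5.
Then h(3) = -337.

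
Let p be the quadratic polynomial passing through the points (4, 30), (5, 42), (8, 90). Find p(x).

Using the Lagrange interpolation formula with nodes 4, 5, 8:
  L_0(x) = (x - 5)(x - 8) / 4
  L_1(x) = (x - 4)(x - 8) / -3
  L_2(x) = (x - 4)(x - 5) / 12
Then p(x) = 30·L_0(x) + 42·L_1(x) + 90·L_2(x).
Expanding and collecting terms gives p(x) = x² + 3x + 2.
Check: p(5) = 42. ✓

p(x) = x^2 + 3x + 2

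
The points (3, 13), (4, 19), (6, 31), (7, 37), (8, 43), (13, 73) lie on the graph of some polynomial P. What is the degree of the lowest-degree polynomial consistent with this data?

1

Divided differences on the nodes 3, 4, 6, 7, 8, 13:
  order 0: 13  19  31  37  43  73
  order 1: 6  6  6  6  6
  order 2: 0  0  0  0
  order 3: 0  0  0
  order 4: 0  0
  order 5: 0
The order-1 divided differences are all 6 (nonzero) and every higher order vanishes, so the data lies on a polynomial of degree exactly 1.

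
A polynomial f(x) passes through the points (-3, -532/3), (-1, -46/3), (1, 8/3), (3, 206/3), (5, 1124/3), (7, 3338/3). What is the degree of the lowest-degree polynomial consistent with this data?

3

Forward differences of the values at x = -3, -1, 1, 3, 5, 7:
  f  : -532/3  -46/3  8/3  206/3  1124/3  3338/3
  Δ  : 162  18  66  306  738
  Δ^2: -144  48  240  432
  Δ^3: 192  192  192
  Δ^4: 0  0
  Δ^5: 0
The third differences are constant (192) and nonzero, while all higher differences vanish, so the minimal degree is 3.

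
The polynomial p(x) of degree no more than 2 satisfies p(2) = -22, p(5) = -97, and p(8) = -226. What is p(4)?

-66

Using the Lagrange interpolation formula with nodes 2, 5, 8:
  L_0(x) = (x - 5)(x - 8) / 18
  L_1(x) = (x - 2)(x - 8) / -9
  L_2(x) = (x - 2)(x - 5) / 18
Then p(x) = -22·L_0(x) - 97·L_1(x) - 226·L_2(x).
Expanding and collecting terms gives p(x) = -3x² - 4x - 2.
Evaluating at x = 4: p(4) = -66.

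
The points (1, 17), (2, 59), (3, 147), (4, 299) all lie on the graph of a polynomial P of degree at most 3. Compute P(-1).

-1

Write P(u) = au^3 + bu^2 + cu + d. Substituting each data point gives a linear system:
  a + b + c + d = 17
  8a + 4b + 2c + d = 59
  27a + 9b + 3c + d = 147
  64a + 16b + 4c + d = 299
Solving the system yields a = 3, b = 5, c = 6, d = 3.
So P(u) = 3u^3 + 5u^2 + 6u + 3.
Then P(-1) = -1.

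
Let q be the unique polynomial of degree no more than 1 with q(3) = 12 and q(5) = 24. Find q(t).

q(t) = 6t - 6

Write q(t) = at + b. Substituting each data point gives a linear system:
  3a + b = 12
  5a + b = 24
Solving the system yields a = 6, b = -6.
So q(t) = 6t - 6.
Check: q(3) = 12. ✓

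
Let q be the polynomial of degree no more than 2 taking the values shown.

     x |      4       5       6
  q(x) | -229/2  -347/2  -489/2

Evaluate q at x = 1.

-19/2

Write q(x) = ax^2 + bx + c. Substituting each data point gives a linear system:
  16a + 4b + c = -229/2
  25a + 5b + c = -347/2
  36a + 6b + c = -489/2
Solving the system yields a = -6, b = -5, c = 3/2.
So q(x) = -6x^2 - 5x + 3/2.
Then q(1) = -19/2.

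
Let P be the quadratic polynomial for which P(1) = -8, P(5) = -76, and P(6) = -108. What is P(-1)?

-10

Write P(t) = at^2 + bt + c. Substituting each data point gives a linear system:
  a + b + c = -8
  25a + 5b + c = -76
  36a + 6b + c = -108
Solving the system yields a = -3, b = 1, c = -6.
So P(t) = -3t² + t - 6.
Then P(-1) = -10.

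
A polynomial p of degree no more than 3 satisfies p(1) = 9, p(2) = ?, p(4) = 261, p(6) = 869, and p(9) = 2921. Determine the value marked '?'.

37

The 4 known points determine the degree-3 polynomial uniquely.
Write p(s) = as^3 + bs^2 + cs + d. Substituting each data point gives a linear system:
  a + b + c + d = 9
  64a + 16b + 4c + d = 261
  216a + 36b + 6c + d = 869
  729a + 81b + 9c + d = 2921
Solving the system yields a = 4, b = 0, c = 0, d = 5.
So p(s) = 4s³ + 5.
Then p(2) = 37.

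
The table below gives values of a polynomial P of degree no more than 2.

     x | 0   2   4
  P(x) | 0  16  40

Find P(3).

27

Using the Lagrange interpolation formula with nodes 0, 2, 4:
  L_0(x) = (x - 2)(x - 4) / 8
  L_1(x) = x(x - 4) / -4
  L_2(x) = x(x - 2) / 8
Then P(x) = 0·L_0(x) + 16·L_1(x) + 40·L_2(x).
Expanding and collecting terms gives P(x) = x^2 + 6x.
Evaluating at x = 3: P(3) = 27.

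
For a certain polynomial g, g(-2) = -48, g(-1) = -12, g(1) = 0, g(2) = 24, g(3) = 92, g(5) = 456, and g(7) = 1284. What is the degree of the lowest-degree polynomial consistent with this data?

3

Divided differences on the nodes -2, -1, 1, 2, 3, 5, 7:
  order 0: -48  -12  0  24  92  456  1284
  order 1: 36  6  24  68  182  414
  order 2: -10  6  22  38  58
  order 3: 4  4  4  4
  order 4: 0  0  0
  order 5: 0  0
  order 6: 0
The order-3 divided differences are all 4 (nonzero) and every higher order vanishes, so the data lies on a polynomial of degree exactly 3.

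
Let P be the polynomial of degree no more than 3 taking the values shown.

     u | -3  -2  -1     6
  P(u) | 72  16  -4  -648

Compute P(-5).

Using the Lagrange interpolation formula with nodes -3, -2, -1, 6:
  L_0(u) = (u + 2)(u + 1)(u - 6) / -18
  L_1(u) = (u + 3)(u + 1)(u - 6) / 8
  L_2(u) = (u + 3)(u + 2)(u - 6) / -14
  L_3(u) = (u + 3)(u + 2)(u + 1) / 504
Then P(u) = 72·L_0(u) + 16·L_1(u) - 4·L_2(u) - 648·L_3(u).
Expanding and collecting terms gives P(u) = -3u³ + u - 6.
Evaluating at u = -5: P(-5) = 364.

364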